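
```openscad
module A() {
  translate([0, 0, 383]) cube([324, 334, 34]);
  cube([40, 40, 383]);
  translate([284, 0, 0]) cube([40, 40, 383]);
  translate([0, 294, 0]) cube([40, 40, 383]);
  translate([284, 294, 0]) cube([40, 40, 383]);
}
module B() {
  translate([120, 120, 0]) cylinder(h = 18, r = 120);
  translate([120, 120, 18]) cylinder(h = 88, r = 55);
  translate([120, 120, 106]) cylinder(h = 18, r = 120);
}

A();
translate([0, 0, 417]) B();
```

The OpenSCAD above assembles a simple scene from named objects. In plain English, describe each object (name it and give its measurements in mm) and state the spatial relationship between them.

A is a simple wooden stool: a rectangular seat 324 mm (x) by 334 mm (y), 34 mm thick, top face at z = 417 mm, on four square legs, each 40×40 mm in cross-section. The legs rest on z = 0, each flush with a corner of the seat.

B is a spool: two coaxial disc flanges of radius 120 mm and thickness 18 mm, joined by a core cylinder of radius 55 mm and height 88 mm. The lower flange rests on z = 0 and the three cylinders share a vertical axis.

The spool is on top of the stool.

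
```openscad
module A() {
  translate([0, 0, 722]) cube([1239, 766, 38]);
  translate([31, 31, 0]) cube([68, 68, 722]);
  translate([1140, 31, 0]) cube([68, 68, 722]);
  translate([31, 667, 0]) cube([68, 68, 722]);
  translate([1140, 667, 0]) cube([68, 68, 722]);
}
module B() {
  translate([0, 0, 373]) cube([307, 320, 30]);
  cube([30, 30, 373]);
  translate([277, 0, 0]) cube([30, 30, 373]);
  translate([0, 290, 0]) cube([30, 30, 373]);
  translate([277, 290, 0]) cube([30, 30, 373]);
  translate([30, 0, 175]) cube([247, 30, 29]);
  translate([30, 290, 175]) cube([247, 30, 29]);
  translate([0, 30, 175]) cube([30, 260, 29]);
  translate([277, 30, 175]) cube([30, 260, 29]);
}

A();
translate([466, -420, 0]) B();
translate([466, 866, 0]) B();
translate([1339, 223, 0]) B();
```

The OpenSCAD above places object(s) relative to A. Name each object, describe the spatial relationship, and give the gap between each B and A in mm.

Each stool's nearest face is 100 mm from the table's bounding box.

A is a table. B is a stool. Three stools sit around the table at the −y, +y, +x sides. The gap between each stool and the table is 100 mm.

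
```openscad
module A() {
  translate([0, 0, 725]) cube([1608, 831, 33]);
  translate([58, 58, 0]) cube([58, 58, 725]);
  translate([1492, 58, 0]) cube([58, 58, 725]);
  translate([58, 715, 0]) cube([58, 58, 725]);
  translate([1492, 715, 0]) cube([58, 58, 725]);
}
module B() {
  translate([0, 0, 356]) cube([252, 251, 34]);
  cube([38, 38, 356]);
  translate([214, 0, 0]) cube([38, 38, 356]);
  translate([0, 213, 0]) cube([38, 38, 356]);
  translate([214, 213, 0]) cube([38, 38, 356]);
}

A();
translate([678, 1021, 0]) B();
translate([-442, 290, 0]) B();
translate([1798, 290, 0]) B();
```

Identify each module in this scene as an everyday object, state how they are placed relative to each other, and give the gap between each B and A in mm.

Each stool's nearest face is 190 mm from the table's bounding box.

A is a table. B is a stool. Three stools sit around the table at the +y, −x, +x sides. The gap between each stool and the table is 190 mm.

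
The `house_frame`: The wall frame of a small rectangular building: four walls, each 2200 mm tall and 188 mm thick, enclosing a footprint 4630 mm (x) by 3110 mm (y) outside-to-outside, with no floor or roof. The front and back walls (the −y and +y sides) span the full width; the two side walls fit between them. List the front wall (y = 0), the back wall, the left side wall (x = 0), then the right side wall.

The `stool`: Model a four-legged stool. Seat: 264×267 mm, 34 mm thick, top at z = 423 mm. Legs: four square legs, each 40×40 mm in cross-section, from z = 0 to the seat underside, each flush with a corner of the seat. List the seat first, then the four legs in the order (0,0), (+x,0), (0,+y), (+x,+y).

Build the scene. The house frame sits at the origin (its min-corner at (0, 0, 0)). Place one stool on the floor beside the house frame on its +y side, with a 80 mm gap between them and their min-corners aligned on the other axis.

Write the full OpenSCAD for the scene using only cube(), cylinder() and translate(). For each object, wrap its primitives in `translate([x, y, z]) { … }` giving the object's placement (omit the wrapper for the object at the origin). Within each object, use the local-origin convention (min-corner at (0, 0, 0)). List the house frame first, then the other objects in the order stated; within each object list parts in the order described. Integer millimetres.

cube([4630, 188, 2200]);
translate([0, 2922, 0]) cube([4630, 188, 2200]);
translate([0, 188, 0]) cube([188, 2734, 2200]);
translate([4442, 188, 0]) cube([188, 2734, 2200]);
translate([0, 3190, 0]) {
  translate([0, 0, 389]) cube([264, 267, 34]);
  cube([40, 40, 389]);
  translate([224, 0, 0]) cube([40, 40, 389]);
  translate([0, 227, 0]) cube([40, 40, 389]);
  translate([224, 227, 0]) cube([40, 40, 389]);
}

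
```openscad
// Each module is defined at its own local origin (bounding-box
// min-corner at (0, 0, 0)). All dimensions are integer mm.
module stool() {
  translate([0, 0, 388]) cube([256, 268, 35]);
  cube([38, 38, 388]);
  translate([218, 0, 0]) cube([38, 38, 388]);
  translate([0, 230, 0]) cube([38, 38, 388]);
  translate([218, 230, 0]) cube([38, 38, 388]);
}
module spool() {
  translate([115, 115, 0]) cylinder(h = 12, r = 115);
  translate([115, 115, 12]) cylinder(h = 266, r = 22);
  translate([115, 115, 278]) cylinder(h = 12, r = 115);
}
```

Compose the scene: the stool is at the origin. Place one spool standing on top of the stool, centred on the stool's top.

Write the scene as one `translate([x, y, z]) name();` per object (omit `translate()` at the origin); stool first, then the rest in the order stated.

stool();
translate([13, 19, 423]) spool();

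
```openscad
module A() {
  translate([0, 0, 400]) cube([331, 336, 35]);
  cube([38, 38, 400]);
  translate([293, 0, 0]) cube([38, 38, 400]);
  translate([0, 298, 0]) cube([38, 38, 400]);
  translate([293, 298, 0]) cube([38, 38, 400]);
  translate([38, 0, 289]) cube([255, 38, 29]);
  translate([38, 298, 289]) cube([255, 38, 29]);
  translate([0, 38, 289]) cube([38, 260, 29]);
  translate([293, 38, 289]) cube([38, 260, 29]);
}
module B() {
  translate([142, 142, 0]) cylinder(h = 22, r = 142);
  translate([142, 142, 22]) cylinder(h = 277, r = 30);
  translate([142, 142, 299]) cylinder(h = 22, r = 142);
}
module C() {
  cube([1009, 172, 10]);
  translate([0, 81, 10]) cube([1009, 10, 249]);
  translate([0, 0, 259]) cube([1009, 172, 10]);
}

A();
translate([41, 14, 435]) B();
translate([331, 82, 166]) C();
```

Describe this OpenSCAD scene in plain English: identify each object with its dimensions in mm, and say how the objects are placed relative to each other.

A is a four-legged stool. The seat is 331×336 mm, 35 mm thick, top at z = 435 mm. It stands on four square legs, each 38×38 mm in cross-section, from z = 0 to the seat underside, each flush with a corner of the seat. Four stretchers, 38 mm wide and 29 mm tall, connect adjacent legs with their undersides at z = 289 mm, each running between the inner faces of the legs it joins and aligned with the legs' outer faces on the other axis.

B is a spool: two coaxial disc flanges of radius 142 mm and thickness 22 mm, joined by a core cylinder of radius 30 mm and height 277 mm. The lower flange rests on z = 0 and the three cylinders share a vertical axis.

C is an I-beam lying along x, 1009 mm long. Overall section height 269 mm. Two flanges 172 mm wide (y) and 10 mm thick, one on the floor and one at the top; a web 10 mm thick runs between them, centred on the flange width.

The spool is on top of the stool. The I-beam is beside the stool with their tops flush at z = 435.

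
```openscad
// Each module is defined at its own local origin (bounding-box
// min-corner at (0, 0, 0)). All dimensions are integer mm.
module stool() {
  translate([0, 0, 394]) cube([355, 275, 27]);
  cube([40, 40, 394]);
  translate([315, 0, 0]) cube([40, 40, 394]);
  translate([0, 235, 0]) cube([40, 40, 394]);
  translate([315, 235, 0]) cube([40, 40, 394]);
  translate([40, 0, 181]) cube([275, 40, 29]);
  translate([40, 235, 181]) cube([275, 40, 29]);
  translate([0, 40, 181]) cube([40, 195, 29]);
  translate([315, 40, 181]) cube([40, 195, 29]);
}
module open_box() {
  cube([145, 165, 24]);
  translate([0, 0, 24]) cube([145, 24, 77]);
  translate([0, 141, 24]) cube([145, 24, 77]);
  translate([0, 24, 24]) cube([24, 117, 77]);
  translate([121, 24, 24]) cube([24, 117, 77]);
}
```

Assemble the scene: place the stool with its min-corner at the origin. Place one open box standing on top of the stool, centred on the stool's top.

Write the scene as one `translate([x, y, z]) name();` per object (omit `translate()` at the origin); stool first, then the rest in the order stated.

stool();
translate([105, 55, 421]) open_box();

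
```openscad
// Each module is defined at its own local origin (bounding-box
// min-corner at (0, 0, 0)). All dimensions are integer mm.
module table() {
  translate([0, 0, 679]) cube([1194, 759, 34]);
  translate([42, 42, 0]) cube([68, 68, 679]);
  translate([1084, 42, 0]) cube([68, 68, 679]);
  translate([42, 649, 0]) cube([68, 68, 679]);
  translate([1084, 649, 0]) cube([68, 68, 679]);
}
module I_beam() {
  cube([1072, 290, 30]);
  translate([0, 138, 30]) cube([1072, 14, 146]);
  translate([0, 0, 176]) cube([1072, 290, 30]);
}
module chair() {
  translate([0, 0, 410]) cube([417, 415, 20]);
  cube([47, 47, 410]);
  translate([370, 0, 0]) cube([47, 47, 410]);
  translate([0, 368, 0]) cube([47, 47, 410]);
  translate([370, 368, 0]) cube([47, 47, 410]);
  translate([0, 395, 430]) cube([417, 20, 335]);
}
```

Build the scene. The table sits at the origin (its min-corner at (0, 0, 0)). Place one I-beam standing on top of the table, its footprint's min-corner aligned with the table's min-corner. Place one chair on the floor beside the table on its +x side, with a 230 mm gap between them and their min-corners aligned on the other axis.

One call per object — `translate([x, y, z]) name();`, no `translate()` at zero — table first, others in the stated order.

table();
translate([0, 0, 713]) I_beam();
translate([1424, 0, 0]) chair();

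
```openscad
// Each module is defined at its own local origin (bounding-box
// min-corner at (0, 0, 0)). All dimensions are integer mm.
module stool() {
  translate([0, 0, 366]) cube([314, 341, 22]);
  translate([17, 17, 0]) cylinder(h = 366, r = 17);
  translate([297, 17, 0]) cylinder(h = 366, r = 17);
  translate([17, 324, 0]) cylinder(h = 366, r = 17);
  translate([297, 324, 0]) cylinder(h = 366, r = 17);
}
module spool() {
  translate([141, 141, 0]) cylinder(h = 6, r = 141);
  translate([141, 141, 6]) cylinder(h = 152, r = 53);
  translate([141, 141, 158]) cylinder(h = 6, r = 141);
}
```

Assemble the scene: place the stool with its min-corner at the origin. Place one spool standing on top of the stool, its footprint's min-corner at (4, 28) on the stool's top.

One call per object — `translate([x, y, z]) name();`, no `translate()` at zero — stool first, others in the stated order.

stool();
translate([4, 28, 388]) spool();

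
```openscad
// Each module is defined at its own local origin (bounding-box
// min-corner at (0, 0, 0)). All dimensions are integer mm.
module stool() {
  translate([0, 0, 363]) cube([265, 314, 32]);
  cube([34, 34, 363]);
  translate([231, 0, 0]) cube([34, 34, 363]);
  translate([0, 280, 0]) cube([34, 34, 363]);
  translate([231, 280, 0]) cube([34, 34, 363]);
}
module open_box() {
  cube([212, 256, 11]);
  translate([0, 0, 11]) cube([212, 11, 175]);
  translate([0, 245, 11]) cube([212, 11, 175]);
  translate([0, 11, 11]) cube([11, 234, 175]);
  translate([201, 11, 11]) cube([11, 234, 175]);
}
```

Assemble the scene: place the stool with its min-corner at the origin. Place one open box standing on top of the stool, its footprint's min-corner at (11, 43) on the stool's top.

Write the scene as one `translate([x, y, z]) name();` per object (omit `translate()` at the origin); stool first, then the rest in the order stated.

stool();
translate([11, 43, 395]) open_box();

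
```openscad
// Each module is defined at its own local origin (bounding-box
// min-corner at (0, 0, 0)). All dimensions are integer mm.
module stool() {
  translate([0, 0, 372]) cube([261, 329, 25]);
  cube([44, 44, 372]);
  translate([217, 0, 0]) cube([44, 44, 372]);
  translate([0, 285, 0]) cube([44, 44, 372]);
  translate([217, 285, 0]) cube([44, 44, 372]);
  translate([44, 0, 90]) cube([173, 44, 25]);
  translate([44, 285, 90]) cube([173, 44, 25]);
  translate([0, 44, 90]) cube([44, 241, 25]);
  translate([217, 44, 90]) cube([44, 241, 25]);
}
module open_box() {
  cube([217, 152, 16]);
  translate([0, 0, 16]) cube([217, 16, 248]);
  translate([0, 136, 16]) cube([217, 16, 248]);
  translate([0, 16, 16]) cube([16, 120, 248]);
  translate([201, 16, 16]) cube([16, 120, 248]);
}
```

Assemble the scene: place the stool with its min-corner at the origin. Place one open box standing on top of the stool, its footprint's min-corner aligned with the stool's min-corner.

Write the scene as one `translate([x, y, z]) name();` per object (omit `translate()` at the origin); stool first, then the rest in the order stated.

stool();
translate([0, 0, 397]) open_box();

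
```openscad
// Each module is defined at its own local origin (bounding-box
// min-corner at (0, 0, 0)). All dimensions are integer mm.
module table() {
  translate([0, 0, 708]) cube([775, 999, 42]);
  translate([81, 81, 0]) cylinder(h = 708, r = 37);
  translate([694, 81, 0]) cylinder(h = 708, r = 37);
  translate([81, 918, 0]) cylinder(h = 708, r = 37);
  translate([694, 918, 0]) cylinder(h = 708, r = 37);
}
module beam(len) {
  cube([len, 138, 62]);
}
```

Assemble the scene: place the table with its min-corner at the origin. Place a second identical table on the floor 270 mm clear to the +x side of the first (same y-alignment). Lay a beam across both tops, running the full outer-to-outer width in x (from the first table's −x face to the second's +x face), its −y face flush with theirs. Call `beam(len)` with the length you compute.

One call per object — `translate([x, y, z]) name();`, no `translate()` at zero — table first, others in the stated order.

table();
translate([1045, 0, 0]) table();
translate([0, 0, 750]) beam(1820);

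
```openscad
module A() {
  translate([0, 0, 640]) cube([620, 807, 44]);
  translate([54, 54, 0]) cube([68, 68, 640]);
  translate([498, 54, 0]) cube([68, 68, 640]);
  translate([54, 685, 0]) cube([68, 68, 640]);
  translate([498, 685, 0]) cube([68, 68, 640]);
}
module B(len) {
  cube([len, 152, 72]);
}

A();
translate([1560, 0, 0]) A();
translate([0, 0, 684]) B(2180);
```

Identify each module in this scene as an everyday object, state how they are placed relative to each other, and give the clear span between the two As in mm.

A is a table. B is a beam. A beam spans the tops of two tables. The clear span between the two tables is 940 mm.

Second table starts at x = 1560; first ends at x = 620; clear span = 1560 − 620 = 940 mm.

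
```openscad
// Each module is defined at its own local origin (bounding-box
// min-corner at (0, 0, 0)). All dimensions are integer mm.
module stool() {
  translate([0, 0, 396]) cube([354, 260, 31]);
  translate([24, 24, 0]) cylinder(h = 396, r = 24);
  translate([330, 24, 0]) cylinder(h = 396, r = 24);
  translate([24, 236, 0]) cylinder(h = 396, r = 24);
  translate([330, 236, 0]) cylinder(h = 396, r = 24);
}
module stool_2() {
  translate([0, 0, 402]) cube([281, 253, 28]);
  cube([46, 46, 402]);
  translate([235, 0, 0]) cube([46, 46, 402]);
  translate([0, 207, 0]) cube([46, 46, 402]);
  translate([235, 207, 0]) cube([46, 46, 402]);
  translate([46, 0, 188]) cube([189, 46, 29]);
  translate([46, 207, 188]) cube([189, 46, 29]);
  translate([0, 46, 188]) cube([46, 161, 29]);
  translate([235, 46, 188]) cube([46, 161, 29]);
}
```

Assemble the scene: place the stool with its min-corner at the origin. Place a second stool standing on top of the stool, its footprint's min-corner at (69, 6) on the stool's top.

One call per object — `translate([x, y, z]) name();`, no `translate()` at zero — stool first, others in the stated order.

stool();
translate([69, 6, 427]) stool_2();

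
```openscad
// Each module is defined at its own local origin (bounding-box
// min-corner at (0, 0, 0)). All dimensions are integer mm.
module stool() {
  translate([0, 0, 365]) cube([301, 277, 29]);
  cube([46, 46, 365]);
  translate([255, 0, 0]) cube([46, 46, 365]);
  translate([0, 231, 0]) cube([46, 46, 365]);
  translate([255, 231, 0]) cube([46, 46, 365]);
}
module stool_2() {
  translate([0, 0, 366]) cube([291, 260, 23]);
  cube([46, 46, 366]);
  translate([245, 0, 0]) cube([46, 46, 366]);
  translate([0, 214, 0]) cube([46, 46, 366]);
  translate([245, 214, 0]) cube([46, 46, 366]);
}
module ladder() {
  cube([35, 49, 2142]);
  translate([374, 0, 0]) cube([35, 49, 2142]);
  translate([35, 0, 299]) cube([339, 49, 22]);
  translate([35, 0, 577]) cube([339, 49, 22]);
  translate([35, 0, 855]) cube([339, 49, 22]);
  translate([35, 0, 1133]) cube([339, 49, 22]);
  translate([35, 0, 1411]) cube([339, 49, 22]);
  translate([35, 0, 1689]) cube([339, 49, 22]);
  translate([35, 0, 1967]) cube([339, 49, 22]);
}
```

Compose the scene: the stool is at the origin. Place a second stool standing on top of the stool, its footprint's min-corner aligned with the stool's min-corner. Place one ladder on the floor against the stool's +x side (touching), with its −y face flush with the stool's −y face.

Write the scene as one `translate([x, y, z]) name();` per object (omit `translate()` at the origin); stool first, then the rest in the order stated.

stool();
translate([0, 0, 394]) stool_2();
translate([301, 0, 0]) ladder();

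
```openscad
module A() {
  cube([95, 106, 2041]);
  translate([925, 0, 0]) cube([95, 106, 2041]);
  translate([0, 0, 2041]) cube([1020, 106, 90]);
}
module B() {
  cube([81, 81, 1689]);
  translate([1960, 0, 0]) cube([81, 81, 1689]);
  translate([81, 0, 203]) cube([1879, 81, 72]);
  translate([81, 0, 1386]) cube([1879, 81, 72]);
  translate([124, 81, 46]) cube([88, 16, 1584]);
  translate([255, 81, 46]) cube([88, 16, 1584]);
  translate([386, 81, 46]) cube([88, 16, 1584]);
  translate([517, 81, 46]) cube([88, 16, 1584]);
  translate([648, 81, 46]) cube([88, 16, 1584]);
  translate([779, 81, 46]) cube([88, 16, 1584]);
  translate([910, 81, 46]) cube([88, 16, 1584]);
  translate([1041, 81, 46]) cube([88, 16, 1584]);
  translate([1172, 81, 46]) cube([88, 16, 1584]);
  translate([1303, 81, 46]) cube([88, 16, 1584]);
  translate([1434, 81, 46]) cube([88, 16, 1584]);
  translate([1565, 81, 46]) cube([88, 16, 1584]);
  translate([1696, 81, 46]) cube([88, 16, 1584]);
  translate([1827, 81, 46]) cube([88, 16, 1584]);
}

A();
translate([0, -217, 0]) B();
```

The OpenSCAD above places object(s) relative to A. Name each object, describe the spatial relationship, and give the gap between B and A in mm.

A is a door frame. B is a fence section. The fence section is on the floor beside the door frame on its −y side. The gap between the fence section and the door frame is 120 mm.

The fence section's nearest face is 120 mm from the door frame's −y face.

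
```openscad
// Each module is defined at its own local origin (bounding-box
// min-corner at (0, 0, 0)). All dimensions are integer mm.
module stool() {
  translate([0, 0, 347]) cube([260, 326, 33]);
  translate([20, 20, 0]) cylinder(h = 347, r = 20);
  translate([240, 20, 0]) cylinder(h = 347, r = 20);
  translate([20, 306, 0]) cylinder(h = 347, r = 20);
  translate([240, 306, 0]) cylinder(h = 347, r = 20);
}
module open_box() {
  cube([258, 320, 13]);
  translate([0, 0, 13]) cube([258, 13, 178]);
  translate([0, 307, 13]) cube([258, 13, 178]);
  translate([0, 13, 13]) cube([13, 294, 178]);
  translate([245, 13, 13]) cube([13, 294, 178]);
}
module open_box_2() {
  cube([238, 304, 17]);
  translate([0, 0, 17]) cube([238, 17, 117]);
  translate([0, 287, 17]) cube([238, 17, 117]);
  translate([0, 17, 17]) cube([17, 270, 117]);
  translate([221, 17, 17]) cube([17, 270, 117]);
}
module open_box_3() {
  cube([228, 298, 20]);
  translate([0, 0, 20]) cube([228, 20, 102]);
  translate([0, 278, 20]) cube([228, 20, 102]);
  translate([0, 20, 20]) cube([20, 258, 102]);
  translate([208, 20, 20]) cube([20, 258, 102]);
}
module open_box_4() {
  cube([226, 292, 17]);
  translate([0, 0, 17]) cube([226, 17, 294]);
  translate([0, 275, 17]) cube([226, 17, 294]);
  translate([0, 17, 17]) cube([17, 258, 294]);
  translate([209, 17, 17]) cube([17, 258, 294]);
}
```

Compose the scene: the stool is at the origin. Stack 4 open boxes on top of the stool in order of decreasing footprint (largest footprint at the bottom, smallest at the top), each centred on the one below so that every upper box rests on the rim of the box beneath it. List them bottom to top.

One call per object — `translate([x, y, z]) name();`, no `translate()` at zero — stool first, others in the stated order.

stool();
translate([1, 3, 380]) open_box();
translate([11, 11, 571]) open_box_2();
translate([16, 14, 705]) open_box_3();
translate([17, 17, 827]) open_box_4();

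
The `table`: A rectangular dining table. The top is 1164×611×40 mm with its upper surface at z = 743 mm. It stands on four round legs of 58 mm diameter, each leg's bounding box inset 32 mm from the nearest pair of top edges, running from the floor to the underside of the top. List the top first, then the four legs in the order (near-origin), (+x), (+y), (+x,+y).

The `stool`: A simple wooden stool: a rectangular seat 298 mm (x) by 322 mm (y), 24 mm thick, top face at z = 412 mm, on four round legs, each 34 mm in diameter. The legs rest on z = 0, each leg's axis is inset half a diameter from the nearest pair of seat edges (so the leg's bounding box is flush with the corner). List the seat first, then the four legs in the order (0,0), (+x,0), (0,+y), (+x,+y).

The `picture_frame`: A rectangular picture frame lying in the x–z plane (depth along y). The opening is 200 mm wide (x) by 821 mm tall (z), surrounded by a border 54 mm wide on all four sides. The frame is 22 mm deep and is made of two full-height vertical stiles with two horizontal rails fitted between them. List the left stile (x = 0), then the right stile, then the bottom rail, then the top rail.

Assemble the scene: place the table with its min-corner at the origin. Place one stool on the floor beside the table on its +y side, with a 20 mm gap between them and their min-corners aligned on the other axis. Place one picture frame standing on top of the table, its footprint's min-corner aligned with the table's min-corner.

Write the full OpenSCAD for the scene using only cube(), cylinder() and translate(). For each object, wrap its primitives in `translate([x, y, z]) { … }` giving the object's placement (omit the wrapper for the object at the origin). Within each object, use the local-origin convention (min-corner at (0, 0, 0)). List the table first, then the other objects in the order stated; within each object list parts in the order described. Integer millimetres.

translate([0, 0, 703]) cube([1164, 611, 40]);
translate([61, 61, 0]) cylinder(h = 703, r = 29);
translate([1103, 61, 0]) cylinder(h = 703, r = 29);
translate([61, 550, 0]) cylinder(h = 703, r = 29);
translate([1103, 550, 0]) cylinder(h = 703, r = 29);
translate([0, 631, 0]) {
  translate([0, 0, 388]) cube([298, 322, 24]);
  translate([17, 17, 0]) cylinder(h = 388, r = 17);
  translate([281, 17, 0]) cylinder(h = 388, r = 17);
  translate([17, 305, 0]) cylinder(h = 388, r = 17);
  translate([281, 305, 0]) cylinder(h = 388, r = 17);
}
translate([0, 0, 743]) {
  cube([54, 22, 929]);
  translate([254, 0, 0]) cube([54, 22, 929]);
  translate([54, 0, 0]) cube([200, 22, 54]);
  translate([54, 0, 875]) cube([200, 22, 54]);
}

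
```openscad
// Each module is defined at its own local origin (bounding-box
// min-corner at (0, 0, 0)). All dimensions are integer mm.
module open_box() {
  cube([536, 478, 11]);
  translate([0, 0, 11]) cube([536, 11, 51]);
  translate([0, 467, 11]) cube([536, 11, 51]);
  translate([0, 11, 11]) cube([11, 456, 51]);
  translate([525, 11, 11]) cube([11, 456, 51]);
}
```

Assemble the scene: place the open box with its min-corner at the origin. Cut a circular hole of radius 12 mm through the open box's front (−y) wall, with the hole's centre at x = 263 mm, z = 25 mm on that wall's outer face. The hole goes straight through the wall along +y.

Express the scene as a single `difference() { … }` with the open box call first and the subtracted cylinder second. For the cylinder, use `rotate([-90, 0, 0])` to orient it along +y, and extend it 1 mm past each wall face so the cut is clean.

difference() {
  open_box();
  translate([263, -1, 25]) rotate([-90, 0, 0]) cylinder(h = 13, r = 12);
}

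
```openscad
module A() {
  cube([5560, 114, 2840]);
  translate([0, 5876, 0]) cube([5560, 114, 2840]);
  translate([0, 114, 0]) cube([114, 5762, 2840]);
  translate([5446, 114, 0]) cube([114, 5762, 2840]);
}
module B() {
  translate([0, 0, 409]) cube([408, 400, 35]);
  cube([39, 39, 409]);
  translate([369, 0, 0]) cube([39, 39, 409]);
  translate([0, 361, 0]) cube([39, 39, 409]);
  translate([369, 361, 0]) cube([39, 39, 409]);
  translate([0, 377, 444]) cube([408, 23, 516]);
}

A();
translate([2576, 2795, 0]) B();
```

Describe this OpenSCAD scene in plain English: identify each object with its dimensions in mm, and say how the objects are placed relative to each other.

A is a box-shaped house frame (walls only): outside footprint 5560×5990 mm, wall height 2840 mm, wall thickness 114 mm. The two y-facing walls run the full x-width; the two x-facing walls fit between the inner faces of the y-facing walls.

B is a chair: 408×400 mm seat, 35 mm thick, top at z = 444 mm, on four 39 mm square corner legs flush with the seat edges. A 23 mm thick backrest slab spans the full seat width, extending 516 mm above the seat top, its back face flush with the seat's +y edge.

The chair sits inside the house frame, centred.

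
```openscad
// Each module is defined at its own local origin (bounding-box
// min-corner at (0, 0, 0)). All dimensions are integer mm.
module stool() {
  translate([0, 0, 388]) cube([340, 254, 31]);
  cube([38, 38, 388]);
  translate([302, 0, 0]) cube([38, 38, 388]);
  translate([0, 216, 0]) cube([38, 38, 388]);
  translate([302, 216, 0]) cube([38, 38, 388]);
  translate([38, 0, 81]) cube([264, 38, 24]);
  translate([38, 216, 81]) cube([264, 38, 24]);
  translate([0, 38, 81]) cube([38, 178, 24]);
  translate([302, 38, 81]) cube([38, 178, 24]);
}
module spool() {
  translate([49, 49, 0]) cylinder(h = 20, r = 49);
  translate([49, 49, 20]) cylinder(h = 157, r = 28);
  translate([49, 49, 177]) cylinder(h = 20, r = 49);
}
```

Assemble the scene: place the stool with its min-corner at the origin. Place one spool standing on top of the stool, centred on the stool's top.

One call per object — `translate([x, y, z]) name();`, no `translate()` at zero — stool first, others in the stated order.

stool();
translate([121, 78, 419]) spool();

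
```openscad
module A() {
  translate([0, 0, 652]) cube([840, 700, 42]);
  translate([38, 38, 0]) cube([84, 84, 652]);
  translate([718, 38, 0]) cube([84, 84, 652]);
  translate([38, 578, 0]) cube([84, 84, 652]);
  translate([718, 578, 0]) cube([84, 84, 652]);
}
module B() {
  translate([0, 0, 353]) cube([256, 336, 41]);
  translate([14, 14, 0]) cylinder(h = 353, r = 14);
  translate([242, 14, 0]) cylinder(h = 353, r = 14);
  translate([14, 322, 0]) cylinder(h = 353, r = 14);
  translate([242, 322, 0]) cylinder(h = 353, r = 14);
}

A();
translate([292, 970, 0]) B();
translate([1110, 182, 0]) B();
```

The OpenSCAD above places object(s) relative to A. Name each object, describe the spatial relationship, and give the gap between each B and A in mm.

A is a table. B is a stool. Two stools sit around the table at the +y, +x sides. The gap between each stool and the table is 270 mm.

Each stool's nearest face is 270 mm from the table's bounding box.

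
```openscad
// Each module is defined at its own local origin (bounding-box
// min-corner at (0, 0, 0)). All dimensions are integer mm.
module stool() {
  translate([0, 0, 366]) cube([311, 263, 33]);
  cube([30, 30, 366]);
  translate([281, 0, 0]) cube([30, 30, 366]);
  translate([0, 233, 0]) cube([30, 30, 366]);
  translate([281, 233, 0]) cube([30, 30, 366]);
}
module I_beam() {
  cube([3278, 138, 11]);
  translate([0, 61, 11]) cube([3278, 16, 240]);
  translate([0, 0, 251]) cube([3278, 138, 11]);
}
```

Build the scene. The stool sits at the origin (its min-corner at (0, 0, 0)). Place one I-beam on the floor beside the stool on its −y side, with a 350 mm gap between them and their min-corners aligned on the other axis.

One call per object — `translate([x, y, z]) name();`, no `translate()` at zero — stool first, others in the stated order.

stool();
translate([0, -488, 0]) I_beam();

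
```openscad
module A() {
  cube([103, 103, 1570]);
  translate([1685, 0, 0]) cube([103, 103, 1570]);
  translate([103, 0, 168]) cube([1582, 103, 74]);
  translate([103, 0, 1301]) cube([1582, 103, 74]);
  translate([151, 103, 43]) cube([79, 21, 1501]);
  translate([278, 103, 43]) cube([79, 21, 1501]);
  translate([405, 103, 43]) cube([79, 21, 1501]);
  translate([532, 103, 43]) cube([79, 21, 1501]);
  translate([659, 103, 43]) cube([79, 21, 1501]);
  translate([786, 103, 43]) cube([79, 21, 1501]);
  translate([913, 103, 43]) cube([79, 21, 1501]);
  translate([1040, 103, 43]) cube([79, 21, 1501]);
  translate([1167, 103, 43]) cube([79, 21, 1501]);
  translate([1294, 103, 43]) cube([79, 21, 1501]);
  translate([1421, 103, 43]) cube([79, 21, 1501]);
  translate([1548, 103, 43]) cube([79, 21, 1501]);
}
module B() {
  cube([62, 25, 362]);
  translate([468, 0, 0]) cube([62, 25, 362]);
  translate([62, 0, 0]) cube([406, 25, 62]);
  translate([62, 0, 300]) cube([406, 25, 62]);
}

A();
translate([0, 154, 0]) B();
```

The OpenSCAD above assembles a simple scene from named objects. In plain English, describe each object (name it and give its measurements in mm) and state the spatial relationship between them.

A is a fence section. Two 103×103 mm posts, 1570 mm tall, stand on the floor with a clear span of 1582 mm between their inner faces. Two horizontal rails of 103×74 mm section span the gap between the posts with their undersides at z = 168 mm and z = 1301 mm, flush with the posts' −y face. 12 pickets, each 79 mm wide, 21 mm thick and 1501 mm tall, are fixed to the +y face of the rails with their bottoms at z = 43 mm, evenly spaced across the span with equal gaps (rounded down to the nearest mm) at the −x end and between each pair — any rounding remainder accumulates at the +x end.

B is a picture frame with a 406×238 mm rectangular opening (x by z) and a uniform 62 mm border on every side. Frame depth is 25 mm along y. It is built from two vertical stiles running the full outside height and two horizontal rails spanning the gap between the stiles.

The picture frame is on the floor beside the fence section on its +y side.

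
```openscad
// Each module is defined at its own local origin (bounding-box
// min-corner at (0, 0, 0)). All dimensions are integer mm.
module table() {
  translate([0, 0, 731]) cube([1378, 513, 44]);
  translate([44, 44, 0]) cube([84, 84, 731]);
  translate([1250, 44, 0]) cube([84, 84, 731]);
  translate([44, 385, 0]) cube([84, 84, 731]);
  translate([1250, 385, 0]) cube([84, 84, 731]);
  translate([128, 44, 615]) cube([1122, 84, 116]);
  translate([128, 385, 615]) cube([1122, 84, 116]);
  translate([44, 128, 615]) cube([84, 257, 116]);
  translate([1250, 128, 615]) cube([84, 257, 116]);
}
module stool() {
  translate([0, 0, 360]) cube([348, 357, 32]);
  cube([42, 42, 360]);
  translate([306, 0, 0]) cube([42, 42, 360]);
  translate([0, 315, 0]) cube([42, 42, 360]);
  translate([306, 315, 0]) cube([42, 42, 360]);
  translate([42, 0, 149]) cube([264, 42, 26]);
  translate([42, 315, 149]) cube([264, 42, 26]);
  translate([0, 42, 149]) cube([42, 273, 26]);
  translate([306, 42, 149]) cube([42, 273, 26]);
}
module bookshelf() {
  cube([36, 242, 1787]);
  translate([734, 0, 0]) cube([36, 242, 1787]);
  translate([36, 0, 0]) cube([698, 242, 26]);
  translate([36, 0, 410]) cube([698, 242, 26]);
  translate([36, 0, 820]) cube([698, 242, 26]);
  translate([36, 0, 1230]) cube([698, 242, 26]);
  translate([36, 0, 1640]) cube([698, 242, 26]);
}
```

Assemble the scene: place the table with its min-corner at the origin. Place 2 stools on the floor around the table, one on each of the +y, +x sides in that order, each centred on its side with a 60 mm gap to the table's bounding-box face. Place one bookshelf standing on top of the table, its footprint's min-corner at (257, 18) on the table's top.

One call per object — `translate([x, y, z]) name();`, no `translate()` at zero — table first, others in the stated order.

table();
translate([515, 573, 0]) stool();
translate([1438, 78, 0]) stool();
translate([257, 18, 775]) bookshelf();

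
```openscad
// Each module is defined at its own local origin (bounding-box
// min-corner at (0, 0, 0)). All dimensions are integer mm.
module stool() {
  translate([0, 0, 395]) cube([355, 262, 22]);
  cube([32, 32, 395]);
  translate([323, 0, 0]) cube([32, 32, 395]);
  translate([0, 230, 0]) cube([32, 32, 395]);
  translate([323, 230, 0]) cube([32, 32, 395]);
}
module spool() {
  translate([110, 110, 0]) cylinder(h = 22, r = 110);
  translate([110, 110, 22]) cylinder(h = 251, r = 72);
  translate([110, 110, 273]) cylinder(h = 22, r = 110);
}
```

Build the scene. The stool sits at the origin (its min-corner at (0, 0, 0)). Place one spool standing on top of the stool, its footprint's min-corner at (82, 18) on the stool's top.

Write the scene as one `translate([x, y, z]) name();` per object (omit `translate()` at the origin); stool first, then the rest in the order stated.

stool();
translate([82, 18, 417]) spool();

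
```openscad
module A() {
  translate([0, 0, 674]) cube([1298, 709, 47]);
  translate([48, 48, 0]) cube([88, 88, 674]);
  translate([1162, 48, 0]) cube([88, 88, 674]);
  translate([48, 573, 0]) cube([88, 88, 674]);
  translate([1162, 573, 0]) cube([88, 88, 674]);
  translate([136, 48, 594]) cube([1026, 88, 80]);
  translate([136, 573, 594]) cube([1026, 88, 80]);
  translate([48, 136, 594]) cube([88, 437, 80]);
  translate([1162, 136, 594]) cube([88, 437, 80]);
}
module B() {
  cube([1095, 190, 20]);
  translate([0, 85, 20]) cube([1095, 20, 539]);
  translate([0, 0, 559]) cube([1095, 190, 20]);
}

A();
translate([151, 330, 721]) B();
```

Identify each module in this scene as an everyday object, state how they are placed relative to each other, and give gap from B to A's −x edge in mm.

A is a table. B is an I-beam. The I-beam is on top of the table. The gap from the I-beam to the table's −x edge is 151 mm.

The I-beam's min-x is at 151; the table's min-x is 0; gap = 151 mm.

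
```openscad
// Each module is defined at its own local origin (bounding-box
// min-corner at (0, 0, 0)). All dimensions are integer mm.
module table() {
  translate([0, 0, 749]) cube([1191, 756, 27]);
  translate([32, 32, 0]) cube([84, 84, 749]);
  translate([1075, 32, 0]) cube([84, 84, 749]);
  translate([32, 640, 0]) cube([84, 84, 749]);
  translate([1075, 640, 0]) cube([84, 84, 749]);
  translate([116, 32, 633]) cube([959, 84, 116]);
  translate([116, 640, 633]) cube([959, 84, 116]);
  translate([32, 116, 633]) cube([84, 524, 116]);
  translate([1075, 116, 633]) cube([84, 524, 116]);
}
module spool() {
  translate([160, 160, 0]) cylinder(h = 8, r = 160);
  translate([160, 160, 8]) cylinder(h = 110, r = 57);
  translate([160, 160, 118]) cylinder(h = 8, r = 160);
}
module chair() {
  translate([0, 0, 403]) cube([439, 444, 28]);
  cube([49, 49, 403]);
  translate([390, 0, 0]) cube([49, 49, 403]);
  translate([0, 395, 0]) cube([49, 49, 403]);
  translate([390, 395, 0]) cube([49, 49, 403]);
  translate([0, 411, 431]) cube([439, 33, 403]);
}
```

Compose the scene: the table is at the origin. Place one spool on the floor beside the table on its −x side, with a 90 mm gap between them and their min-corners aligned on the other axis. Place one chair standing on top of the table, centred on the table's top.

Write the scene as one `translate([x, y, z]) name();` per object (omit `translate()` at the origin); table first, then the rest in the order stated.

table();
translate([-410, 0, 0]) spool();
translate([376, 156, 776]) chair();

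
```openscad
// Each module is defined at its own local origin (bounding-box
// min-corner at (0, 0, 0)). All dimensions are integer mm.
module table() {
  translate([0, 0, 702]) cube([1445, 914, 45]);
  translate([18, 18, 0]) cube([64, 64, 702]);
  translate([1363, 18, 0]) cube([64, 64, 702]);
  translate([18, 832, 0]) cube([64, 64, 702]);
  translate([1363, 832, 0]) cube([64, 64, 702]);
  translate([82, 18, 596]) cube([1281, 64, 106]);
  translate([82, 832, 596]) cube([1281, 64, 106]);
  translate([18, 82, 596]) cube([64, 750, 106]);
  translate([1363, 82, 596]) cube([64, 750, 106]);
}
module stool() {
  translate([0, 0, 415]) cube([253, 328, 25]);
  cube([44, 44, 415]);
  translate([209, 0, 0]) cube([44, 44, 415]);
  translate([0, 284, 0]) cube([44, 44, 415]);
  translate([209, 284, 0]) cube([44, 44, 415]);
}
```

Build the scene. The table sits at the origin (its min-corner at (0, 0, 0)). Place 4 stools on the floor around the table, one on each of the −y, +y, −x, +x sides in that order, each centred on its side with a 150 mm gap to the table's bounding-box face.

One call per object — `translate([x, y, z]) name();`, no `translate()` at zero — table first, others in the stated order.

table();
translate([596, -478, 0]) stool();
translate([596, 1064, 0]) stool();
translate([-403, 293, 0]) stool();
translate([1595, 293, 0]) stool();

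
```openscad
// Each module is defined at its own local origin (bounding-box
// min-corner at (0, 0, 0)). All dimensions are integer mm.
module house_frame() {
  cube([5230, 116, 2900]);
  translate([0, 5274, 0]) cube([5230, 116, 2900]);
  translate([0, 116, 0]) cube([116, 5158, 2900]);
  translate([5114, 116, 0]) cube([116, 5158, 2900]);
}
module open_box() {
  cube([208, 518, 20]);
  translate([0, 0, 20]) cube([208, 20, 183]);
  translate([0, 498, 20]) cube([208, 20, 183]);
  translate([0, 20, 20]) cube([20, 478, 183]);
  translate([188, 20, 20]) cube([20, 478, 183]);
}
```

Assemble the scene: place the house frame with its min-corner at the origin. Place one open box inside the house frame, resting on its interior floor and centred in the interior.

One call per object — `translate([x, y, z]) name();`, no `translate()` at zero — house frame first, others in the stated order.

house_frame();
translate([2511, 2436, 0]) open_box();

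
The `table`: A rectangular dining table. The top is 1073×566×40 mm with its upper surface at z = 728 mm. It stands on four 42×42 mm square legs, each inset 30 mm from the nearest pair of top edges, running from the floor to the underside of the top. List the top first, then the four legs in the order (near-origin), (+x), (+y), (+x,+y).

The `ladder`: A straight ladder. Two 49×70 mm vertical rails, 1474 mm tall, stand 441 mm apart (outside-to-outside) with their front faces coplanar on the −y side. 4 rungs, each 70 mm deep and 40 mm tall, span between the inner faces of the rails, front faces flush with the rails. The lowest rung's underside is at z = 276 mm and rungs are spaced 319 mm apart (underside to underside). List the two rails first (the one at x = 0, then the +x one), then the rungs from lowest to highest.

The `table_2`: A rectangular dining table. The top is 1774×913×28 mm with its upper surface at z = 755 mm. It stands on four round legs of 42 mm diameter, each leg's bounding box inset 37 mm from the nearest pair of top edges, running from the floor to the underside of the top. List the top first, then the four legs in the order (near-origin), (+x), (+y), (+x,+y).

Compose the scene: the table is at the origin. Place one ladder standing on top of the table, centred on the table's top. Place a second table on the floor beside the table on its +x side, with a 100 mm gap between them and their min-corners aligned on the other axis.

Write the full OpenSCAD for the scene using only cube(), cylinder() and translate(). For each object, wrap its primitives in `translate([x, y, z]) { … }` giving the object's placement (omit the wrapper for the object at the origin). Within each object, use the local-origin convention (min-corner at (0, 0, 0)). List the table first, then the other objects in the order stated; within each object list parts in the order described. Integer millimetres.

translate([0, 0, 688]) cube([1073, 566, 40]);
translate([30, 30, 0]) cube([42, 42, 688]);
translate([1001, 30, 0]) cube([42, 42, 688]);
translate([30, 494, 0]) cube([42, 42, 688]);
translate([1001, 494, 0]) cube([42, 42, 688]);
translate([316, 248, 728]) {
  cube([49, 70, 1474]);
  translate([392, 0, 0]) cube([49, 70, 1474]);
  translate([49, 0, 276]) cube([343, 70, 40]);
  translate([49, 0, 595]) cube([343, 70, 40]);
  translate([49, 0, 914]) cube([343, 70, 40]);
  translate([49, 0, 1233]) cube([343, 70, 40]);
}
translate([1173, 0, 0]) {
  translate([0, 0, 727]) cube([1774, 913, 28]);
  translate([58, 58, 0]) cylinder(h = 727, r = 21);
  translate([1716, 58, 0]) cylinder(h = 727, r = 21);
  translate([58, 855, 0]) cylinder(h = 727, r = 21);
  translate([1716, 855, 0]) cylinder(h = 727, r = 21);
}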